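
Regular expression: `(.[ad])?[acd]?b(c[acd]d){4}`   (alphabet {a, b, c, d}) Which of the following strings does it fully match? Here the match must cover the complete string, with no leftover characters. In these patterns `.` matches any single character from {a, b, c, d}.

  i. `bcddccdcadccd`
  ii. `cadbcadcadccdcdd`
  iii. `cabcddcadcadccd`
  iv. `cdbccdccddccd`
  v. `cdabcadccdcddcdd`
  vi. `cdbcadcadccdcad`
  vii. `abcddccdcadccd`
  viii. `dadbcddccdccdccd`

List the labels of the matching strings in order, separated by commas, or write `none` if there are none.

i → match
ii → match
iii → match
iv → no match
v → match
vi → match
vii → match
viii → match

i, ii, iii, v, vi, vii, viii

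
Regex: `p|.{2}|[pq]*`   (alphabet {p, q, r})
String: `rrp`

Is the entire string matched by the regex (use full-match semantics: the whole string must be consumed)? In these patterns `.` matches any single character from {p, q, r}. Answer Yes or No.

No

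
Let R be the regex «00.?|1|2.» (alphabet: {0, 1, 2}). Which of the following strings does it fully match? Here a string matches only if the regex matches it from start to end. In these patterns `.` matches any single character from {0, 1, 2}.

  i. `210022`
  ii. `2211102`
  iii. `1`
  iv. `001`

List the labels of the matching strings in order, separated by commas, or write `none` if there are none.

iii, iv

i → no match
ii → no match
iii → match
iv → match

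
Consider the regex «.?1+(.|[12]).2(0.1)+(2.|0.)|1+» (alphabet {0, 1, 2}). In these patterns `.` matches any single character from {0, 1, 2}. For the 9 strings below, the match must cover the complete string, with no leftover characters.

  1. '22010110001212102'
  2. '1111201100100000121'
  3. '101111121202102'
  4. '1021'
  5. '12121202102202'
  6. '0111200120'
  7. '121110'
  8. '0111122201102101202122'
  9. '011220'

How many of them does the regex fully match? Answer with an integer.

1 → no match
2 → no match
3 → no match
4 → no match
5 → no match
6 → match
7 → no match
8 → no match
9 → no match
Total matched: 1

1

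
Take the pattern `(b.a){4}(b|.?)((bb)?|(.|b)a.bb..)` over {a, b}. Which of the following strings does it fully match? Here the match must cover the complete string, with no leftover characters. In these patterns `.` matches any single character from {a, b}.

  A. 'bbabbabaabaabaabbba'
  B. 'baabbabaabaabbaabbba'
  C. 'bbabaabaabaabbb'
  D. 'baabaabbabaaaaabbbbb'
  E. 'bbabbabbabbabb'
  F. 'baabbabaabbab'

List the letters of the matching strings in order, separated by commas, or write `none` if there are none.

A → match
B → match
C → match
D → match
E → match
F → match

A, B, C, D, E, F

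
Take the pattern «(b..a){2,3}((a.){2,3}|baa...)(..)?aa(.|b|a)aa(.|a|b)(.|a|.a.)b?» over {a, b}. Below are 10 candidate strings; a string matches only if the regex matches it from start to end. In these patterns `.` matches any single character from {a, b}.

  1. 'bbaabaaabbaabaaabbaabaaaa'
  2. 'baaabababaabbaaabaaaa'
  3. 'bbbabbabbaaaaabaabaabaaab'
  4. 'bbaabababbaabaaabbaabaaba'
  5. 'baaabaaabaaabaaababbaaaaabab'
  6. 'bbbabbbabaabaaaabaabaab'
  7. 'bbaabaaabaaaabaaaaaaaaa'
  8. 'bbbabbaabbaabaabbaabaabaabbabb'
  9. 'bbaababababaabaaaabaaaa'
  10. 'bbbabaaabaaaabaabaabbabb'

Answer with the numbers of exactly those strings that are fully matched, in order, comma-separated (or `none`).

1 → match
2 → match
3 → no match
4 → match
5 → match
6 → match
7 → match
8 → match
9 → match
10 → match

1, 2, 4, 5, 6, 7, 8, 9, 10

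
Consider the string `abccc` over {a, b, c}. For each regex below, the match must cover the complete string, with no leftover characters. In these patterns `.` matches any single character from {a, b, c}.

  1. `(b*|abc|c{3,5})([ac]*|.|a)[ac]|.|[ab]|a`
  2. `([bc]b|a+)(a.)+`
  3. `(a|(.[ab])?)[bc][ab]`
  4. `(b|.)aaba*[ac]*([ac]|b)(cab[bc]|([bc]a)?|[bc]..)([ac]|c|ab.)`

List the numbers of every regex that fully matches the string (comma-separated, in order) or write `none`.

1

1 → match
2 → no match
3 → no match
4 → no match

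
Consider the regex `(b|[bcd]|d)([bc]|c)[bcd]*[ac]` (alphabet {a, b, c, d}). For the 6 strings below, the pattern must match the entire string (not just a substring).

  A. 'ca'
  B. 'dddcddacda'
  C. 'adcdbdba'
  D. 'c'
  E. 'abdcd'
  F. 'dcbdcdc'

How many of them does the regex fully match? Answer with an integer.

A → no match
B → no match
C → no match
D → no match
E → no match
F → match
Total matched: 1

1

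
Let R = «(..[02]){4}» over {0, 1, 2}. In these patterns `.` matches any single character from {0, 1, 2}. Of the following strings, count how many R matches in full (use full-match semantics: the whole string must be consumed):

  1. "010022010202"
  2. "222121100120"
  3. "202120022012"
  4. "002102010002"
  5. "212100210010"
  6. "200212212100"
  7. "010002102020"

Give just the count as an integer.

1 → match
2 → no match
3 → match
4 → match
5 → match
6 → match
7 → match
Total matched: 6

6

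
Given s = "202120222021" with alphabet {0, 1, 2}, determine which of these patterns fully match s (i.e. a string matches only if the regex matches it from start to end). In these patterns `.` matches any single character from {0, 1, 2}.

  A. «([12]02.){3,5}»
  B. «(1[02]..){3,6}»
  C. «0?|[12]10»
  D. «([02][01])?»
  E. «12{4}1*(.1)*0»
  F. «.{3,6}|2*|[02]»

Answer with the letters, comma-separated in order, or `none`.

A

A → match
B → no match — must start with "1"
C → no match
D → no match
E → no match — must start with "12"
F → no match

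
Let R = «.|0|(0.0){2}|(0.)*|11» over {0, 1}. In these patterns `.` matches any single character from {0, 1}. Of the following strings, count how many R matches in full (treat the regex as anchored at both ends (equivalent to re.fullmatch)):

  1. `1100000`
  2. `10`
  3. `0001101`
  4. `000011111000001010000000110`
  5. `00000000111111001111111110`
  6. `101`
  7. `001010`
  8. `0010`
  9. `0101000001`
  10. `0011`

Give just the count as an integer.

1. `1100000` → no match
2. `10` → no match
3. `0001101` → no match
4 → no match
5 → no match
6. `101` → no match
7. `001010` → no match
8. `0010` → no match
9. `0101000001` → match
10. `0011` → no match
Total matched: 1

1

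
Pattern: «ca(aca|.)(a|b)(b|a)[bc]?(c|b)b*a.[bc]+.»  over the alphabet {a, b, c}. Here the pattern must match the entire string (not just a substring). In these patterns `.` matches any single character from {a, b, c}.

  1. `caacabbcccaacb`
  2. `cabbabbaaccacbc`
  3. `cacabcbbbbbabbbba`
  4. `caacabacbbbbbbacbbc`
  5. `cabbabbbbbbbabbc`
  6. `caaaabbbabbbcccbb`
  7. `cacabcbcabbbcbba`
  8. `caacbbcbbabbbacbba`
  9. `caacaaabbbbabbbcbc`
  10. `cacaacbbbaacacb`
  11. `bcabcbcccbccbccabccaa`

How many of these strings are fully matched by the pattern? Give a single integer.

1 → no match
2 → no match
3 → match
4 → match
5 → match
6 → match
7 → no match
8 → no match
9 → match
10 → no match
11 → no match — must start with `ca`
Total matched: 5

5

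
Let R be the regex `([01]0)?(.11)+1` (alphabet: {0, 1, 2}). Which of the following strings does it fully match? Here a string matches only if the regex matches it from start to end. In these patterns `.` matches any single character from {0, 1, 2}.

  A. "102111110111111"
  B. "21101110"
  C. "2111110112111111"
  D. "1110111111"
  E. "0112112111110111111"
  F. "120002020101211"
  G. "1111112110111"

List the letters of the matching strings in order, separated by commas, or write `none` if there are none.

A, C, D, E, G

A → match
B → no match — must end with "111"
C → match
D → match
E → match
F → no match — must end with "111"
G → match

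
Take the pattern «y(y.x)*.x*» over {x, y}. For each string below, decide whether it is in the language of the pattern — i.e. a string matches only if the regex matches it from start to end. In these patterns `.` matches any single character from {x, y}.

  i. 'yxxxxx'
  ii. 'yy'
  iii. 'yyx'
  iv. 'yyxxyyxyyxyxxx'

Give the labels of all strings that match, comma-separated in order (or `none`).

i, ii, iii, iv

i → match
ii → match
iii → match
iv → match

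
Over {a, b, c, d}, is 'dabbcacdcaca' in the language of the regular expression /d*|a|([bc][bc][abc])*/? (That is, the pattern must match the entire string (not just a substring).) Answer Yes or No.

No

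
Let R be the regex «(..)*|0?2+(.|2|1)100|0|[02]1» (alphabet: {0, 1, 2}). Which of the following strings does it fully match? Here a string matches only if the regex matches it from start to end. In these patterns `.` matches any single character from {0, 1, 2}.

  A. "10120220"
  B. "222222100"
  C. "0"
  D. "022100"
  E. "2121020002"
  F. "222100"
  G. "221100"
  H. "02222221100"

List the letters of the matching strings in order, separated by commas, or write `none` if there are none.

A, B, C, D, E, F, G, H

A → match
B → match
C → match
D → match
E → match
F → match
G → match
H → match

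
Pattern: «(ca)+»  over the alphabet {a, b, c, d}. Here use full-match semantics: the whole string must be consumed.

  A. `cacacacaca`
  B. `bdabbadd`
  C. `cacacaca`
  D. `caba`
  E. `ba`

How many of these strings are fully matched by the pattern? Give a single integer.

A → match
B → no match — must start with `ca`
C → match
D → no match — must end with `ca`
E → no match — must start with `ca`
Total matched: 2

2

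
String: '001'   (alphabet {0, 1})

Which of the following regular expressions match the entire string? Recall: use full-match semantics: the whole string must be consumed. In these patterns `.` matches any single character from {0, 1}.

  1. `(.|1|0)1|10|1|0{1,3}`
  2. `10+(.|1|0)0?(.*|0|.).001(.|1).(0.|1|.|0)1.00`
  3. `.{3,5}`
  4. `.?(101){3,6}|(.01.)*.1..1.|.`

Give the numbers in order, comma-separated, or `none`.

3

1 → no match
2 → no match — must start with '10'
3 → match
4 → no match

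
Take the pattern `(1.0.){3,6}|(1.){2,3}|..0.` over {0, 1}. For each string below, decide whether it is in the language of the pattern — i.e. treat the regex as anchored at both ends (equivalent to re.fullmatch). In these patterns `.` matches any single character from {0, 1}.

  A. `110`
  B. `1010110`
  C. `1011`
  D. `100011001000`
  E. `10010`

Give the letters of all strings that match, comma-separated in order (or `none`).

A → no match
B → no match
C → match
D → match
E → no match

C, D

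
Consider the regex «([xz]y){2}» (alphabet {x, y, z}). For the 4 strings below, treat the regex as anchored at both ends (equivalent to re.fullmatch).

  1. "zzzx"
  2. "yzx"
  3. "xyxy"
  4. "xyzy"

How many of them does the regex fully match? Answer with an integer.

2

1 → no match — must end with "y"
2 → no match — must end with "y"
3 → match
4 → match
Total matched: 2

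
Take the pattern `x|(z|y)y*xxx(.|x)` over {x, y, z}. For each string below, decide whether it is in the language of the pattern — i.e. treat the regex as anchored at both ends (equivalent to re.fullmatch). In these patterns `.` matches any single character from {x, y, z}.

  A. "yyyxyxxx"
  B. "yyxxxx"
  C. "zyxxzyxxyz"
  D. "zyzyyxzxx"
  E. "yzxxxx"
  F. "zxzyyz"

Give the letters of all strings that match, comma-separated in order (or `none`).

B

A → no match
B → match
C → no match
D → no match
E → no match
F → no match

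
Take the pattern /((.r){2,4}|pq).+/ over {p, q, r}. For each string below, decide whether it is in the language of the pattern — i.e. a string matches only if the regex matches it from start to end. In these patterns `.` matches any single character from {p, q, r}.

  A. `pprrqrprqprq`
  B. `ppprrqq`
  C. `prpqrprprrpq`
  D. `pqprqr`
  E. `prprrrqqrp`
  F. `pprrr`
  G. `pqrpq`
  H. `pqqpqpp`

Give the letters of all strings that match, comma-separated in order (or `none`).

D, E, G, H

A → no match
B → no match
C → no match
D → match
E → match
F → no match
G → match
H → match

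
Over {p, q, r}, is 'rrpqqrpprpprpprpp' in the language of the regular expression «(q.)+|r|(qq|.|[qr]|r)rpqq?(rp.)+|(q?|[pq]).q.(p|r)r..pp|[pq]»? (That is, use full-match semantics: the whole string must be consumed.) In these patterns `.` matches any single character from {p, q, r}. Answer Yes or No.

Yes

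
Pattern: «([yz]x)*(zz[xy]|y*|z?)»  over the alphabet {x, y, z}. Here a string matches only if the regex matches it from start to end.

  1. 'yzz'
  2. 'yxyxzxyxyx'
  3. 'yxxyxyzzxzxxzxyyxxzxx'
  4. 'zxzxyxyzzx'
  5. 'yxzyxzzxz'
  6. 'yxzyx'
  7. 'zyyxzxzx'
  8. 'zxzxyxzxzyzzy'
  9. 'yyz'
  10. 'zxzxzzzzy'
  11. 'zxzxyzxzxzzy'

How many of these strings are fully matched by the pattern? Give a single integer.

1 → no match
2 → match
3 → no match
4 → no match
5 → no match
6 → no match
7 → no match
8 → no match
9 → no match
10 → no match
11 → no match
Total matched: 1

1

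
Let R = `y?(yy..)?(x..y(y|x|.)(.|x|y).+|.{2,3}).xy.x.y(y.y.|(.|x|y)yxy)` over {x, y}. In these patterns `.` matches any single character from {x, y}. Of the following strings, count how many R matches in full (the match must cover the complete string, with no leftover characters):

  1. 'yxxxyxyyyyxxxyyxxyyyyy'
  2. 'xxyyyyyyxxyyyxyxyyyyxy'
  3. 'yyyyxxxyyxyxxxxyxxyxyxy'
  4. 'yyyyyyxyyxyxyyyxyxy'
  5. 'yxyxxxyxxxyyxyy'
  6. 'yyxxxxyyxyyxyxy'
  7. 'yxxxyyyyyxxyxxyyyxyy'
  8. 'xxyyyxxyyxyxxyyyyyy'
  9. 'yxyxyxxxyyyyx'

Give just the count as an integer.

1 → match
2 → no match
3 → no match
4 → no match
5 → match
6 → match
7 → match
8 → match
9 → match
Total matched: 6

6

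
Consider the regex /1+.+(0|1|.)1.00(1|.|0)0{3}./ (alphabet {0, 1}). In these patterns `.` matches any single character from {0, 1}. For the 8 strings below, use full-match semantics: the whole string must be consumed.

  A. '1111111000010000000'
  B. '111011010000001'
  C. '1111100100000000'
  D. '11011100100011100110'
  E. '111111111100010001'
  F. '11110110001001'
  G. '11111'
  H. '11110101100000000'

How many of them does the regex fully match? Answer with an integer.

A → no match
B → no match
C → match
D → no match
E → match
F → no match
G. '11111' → no match
H → match
Total matched: 3

3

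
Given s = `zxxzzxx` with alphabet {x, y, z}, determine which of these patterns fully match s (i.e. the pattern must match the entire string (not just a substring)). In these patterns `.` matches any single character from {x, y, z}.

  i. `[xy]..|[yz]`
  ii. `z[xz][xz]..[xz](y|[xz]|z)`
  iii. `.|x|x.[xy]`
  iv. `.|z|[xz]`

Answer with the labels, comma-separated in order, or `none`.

ii

i → no match
ii → match
iii → no match
iv → no match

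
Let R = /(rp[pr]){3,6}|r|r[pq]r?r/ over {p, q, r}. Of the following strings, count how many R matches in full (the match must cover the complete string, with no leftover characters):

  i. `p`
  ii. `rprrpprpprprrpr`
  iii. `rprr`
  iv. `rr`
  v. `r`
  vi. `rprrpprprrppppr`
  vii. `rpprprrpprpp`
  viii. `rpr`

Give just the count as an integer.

i → no match
ii → match
iii → match
iv → no match
v → match
vi → no match
vii → match
viii → match
Total matched: 5

5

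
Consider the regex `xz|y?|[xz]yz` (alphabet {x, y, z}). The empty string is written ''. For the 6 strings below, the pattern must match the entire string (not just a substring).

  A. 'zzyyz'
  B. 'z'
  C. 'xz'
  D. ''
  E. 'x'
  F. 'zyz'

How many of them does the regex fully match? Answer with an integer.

A → no match
B → no match
C → match
D → match
E → no match
F → match
Total matched: 3

3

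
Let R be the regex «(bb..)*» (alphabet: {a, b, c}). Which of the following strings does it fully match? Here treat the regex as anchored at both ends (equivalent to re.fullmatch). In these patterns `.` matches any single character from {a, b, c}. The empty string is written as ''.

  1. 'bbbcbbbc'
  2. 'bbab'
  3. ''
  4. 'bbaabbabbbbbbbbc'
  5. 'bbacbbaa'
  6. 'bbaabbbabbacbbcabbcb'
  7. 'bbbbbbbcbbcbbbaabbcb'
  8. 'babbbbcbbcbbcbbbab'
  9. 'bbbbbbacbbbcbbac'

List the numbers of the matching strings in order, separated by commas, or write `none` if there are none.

1. 'bbbcbbbc' → match
2. 'bbab' → match
3. '' → match
4 → match
5. 'bbacbbaa' → match
6 → match
7 → match
8 → no match
9 → match

1, 2, 3, 4, 5, 6, 7, 9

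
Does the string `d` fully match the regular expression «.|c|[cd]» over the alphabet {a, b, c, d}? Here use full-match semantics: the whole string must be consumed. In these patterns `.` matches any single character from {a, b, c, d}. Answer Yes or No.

Yes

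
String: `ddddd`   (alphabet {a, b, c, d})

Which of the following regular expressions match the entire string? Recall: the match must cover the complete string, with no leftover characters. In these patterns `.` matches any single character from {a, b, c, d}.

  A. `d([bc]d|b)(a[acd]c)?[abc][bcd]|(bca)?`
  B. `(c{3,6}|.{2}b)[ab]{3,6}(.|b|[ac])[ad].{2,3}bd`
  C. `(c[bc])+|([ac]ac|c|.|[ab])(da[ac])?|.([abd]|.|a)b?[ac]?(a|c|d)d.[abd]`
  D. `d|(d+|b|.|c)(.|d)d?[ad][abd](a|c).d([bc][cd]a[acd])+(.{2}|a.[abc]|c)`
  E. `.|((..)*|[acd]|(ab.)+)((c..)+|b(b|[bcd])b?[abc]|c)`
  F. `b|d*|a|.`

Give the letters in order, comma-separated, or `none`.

A → no match
B → no match — must end with `bd`
C → no match
D → no match
E → no match
F → match

F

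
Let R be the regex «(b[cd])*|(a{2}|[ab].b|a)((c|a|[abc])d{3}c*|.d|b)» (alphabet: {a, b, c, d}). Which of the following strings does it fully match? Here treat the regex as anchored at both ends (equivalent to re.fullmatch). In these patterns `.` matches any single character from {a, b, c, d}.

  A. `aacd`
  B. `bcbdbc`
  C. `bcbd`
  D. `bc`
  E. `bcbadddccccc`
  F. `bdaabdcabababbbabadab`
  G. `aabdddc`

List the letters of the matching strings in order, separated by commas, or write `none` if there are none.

A → match
B → match
C → match
D → match
E → match
F → no match
G → match

A, B, C, D, E, G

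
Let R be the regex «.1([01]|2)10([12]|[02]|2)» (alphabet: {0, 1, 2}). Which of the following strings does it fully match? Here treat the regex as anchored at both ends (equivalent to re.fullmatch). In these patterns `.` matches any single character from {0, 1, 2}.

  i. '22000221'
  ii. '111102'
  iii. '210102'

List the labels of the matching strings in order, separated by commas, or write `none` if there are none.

ii, iii

i. '22000221' → no match
ii. '111102' → match
iii. '210102' → match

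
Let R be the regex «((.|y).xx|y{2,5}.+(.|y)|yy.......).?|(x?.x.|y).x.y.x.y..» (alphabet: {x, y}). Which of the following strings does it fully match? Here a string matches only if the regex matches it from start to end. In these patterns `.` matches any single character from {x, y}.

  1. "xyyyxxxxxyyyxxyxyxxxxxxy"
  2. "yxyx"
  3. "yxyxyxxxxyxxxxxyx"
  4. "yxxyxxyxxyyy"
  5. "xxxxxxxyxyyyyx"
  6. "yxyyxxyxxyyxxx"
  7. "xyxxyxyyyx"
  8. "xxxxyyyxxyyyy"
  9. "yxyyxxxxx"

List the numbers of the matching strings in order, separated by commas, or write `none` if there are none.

1 → no match
2 → no match
3 → no match
4 → no match
5 → no match
6 → no match
7 → no match
8 → no match
9 → no match

none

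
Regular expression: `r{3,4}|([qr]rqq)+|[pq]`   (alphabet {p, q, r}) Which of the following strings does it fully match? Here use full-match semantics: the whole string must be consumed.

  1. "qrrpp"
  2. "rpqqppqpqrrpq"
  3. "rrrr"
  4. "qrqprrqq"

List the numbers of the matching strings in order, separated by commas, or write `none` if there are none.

3

1. "qrrpp" → no match
2 → no match
3. "rrrr" → match
4. "qrqprrqq" → no match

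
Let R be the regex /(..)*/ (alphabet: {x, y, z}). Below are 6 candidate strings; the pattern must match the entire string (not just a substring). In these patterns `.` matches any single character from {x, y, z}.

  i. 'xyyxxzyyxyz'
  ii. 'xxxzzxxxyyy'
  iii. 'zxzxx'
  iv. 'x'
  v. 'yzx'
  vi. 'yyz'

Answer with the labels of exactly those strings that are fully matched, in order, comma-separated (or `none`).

none

i. 'xyyxxzyyxyz' → no match
ii. 'xxxzzxxxyyy' → no match
iii. 'zxzxx' → no match
iv. 'x' → no match
v. 'yzx' → no match
vi. 'yyz' → no match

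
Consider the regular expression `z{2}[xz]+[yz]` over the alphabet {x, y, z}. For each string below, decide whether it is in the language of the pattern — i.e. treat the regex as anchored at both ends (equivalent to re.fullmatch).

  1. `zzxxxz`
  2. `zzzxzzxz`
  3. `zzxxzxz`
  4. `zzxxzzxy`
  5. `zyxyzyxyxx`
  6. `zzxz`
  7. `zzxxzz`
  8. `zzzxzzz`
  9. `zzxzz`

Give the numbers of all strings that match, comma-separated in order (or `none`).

1 → match
2 → match
3 → match
4 → match
5 → no match
6 → match
7 → match
8 → match
9 → match

1, 2, 3, 4, 6, 7, 8, 9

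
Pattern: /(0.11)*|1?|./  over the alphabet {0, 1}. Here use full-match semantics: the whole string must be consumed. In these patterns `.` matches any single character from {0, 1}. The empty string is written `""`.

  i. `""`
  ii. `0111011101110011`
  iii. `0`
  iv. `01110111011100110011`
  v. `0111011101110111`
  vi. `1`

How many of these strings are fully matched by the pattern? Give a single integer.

6

i. `""` → match
ii → match
iii. `0` → match
iv → match
v → match
vi. `1` → match
Total matched: 6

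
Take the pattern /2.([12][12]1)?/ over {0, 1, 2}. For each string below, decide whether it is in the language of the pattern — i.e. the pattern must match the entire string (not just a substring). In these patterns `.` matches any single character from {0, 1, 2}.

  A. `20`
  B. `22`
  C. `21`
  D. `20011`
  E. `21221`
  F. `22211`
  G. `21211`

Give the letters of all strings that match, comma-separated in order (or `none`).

A, B, C, E, F, G

A → match
B → match
C → match
D → no match
E → match
F → match
G → match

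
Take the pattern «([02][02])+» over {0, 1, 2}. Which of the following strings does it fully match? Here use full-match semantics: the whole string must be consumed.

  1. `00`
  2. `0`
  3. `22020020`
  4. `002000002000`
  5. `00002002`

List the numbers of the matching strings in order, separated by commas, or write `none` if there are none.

1 → match
2 → no match
3 → match
4 → match
5 → match

1, 3, 4, 5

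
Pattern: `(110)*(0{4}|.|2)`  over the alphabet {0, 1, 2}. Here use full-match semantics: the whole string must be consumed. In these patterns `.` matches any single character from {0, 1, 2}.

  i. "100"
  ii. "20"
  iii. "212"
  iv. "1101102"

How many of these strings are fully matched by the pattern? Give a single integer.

1

i → no match
ii → no match
iii → no match
iv → match
Total matched: 1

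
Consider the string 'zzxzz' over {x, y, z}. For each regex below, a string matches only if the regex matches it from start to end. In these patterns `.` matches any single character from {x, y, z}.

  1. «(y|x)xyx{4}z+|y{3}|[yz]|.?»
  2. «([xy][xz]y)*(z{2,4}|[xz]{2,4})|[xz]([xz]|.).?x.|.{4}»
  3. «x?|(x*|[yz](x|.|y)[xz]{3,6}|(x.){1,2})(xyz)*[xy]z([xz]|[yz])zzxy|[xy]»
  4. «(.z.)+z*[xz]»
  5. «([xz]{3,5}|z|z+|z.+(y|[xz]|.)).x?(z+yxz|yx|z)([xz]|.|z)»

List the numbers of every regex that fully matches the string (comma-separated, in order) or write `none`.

1 → no match
2 → no match
3 → no match
4 → match
5 → match

4, 5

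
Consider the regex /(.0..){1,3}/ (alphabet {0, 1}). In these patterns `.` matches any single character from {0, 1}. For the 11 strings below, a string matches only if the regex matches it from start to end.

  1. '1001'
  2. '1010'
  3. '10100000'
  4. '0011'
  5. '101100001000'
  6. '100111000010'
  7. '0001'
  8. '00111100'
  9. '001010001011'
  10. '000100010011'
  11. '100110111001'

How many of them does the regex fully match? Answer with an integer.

1 → match
2 → match
3 → match
4 → match
5 → match
6 → no match
7 → match
8 → no match
9 → match
10 → match
11 → match
Total matched: 9

9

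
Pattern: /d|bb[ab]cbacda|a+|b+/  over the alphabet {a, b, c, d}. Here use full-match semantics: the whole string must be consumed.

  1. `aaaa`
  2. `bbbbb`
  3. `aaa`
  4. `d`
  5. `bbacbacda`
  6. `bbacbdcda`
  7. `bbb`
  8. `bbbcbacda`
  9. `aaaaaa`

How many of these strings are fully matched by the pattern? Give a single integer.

8

1. `aaaa` → match
2. `bbbbb` → match
3. `aaa` → match
4. `d` → match
5. `bbacbacda` → match
6. `bbacbdcda` → no match
7. `bbb` → match
8. `bbbcbacda` → match
9. `aaaaaa` → match
Total matched: 8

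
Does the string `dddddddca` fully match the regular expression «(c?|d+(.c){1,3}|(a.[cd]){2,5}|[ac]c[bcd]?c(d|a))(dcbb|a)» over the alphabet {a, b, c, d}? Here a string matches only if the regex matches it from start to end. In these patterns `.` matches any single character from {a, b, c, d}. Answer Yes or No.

Yes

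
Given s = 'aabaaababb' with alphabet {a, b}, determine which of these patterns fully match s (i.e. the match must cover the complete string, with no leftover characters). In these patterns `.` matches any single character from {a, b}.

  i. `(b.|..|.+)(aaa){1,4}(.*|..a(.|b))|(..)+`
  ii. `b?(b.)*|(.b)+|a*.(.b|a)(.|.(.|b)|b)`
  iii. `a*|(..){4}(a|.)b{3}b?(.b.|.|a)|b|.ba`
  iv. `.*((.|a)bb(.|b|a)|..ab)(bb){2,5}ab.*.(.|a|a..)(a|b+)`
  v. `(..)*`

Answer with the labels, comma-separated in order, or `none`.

i, v

i → match
ii → no match
iii → no match
iv → no match
v → match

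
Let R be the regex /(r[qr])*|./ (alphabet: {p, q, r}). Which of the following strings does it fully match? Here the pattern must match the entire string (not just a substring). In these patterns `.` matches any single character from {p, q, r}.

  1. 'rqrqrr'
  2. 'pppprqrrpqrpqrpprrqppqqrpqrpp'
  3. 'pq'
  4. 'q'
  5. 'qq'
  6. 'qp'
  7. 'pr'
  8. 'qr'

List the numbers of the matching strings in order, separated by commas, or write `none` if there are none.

1, 4

1 → match
2 → no match
3 → no match
4 → match
5 → no match
6 → no match
7 → no match
8 → no match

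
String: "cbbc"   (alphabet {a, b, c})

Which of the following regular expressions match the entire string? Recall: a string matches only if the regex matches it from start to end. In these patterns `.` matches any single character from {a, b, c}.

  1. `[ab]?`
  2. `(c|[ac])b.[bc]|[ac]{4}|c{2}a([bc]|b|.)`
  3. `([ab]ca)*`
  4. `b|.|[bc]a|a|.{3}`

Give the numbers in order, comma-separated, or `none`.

2

1 → no match
2 → match
3 → no match
4 → no match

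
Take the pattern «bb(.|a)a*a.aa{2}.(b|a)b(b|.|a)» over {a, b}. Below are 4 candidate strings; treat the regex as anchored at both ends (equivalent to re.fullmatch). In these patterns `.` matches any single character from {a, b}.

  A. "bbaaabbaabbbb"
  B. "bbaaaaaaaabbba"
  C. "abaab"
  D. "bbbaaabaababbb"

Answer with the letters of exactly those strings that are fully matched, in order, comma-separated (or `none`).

A → no match
B → match
C → no match — must start with "bb"
D → no match

B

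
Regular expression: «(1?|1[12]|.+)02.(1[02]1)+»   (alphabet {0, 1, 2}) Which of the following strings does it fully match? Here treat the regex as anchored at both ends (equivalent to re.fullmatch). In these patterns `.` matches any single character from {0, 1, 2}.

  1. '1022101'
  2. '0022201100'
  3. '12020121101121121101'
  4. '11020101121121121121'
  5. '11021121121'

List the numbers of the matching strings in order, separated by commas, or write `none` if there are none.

1. '1022101' → match
2. '0022201100' → no match — must end with '1'
3 → match
4 → match
5. '11021121121' → match

1, 3, 4, 5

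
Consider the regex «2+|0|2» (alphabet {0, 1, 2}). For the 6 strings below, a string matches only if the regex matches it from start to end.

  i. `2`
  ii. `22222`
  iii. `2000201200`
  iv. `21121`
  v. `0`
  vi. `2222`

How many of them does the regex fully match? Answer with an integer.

i → match
ii → match
iii → no match
iv → no match
v → match
vi → match
Total matched: 4

4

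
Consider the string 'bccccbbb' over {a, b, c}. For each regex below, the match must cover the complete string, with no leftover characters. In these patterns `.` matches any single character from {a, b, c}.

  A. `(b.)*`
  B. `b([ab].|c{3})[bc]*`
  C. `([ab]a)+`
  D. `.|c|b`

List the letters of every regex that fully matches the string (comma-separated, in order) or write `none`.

A → no match
B → match
C → no match — must end with 'a'
D → no match

B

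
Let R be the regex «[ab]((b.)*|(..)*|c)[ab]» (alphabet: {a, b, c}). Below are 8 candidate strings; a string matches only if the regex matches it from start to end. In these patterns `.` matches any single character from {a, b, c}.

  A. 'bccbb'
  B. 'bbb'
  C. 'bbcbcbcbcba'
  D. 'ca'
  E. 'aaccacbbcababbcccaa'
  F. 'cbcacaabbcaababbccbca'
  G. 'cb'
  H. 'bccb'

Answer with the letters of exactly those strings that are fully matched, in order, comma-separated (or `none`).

A → no match
B → no match
C → no match
D → no match
E → no match
F → no match
G → no match
H → match

H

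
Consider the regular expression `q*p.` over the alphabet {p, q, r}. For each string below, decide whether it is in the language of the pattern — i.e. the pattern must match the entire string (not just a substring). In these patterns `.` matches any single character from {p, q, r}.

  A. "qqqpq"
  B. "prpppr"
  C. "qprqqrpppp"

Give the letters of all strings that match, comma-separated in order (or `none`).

A. "qqqpq" → match
B. "prpppr" → no match
C. "qprqqrpppp" → no match

A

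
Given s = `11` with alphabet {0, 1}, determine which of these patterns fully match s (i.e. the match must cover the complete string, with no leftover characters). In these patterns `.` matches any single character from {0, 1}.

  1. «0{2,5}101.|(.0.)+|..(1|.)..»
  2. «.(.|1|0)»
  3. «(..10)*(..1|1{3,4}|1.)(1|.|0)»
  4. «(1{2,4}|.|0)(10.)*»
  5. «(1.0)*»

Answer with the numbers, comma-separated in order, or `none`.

1 → no match
2 → match
3 → no match
4 → match
5 → no match

2, 4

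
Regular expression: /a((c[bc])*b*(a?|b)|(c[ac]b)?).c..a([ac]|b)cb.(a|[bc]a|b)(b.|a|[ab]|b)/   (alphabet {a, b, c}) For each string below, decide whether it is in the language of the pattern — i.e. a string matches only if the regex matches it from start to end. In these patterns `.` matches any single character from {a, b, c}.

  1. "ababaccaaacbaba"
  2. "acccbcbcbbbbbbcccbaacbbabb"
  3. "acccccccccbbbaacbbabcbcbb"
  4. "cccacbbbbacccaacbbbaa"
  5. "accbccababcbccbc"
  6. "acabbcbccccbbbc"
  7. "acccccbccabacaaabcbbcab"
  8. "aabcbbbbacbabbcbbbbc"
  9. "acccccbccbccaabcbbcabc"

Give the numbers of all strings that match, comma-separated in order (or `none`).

2, 3, 9

1 → no match
2 → match
3 → match
4 → no match — must start with "a"
5 → no match
6 → no match
7 → no match
8 → no match
9 → match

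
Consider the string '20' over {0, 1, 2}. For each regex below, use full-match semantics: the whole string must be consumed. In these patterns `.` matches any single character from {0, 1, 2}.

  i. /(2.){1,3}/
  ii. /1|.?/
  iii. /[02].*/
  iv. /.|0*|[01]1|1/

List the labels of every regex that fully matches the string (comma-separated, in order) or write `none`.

i, iii

i → match
ii → no match
iii → match
iv → no match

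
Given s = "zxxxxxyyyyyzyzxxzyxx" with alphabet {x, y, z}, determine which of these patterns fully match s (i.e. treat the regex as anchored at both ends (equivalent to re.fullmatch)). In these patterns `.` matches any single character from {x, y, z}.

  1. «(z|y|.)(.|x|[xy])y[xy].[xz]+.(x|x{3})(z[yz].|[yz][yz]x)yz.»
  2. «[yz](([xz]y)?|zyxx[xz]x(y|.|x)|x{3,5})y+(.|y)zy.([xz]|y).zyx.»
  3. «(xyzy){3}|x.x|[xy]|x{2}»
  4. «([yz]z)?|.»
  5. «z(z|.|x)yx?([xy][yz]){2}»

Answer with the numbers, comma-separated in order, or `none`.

1 → no match
2 → match
3 → no match
4 → no match
5 → no match

2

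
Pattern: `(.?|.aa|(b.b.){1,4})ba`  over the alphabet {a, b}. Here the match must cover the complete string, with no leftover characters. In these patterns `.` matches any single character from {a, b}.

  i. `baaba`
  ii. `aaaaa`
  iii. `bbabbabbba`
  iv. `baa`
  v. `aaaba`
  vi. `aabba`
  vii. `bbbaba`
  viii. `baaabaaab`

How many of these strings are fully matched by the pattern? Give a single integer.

3

i → match
ii → no match — must end with `ba`
iii → no match
iv → no match — must end with `ba`
v → match
vi → no match
vii → match
viii → no match — must end with `ba`
Total matched: 3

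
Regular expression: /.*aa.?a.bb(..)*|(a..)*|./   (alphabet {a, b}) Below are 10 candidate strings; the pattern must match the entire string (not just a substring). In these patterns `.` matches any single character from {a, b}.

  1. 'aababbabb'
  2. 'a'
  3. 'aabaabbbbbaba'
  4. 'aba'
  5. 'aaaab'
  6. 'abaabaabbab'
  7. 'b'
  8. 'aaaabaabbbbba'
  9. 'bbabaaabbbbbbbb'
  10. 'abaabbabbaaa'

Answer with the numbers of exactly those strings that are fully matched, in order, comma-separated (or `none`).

1 → match
2 → match
3 → match
4 → match
5 → no match
6 → match
7 → match
8 → match
9 → no match
10 → match

1, 2, 3, 4, 6, 7, 8, 10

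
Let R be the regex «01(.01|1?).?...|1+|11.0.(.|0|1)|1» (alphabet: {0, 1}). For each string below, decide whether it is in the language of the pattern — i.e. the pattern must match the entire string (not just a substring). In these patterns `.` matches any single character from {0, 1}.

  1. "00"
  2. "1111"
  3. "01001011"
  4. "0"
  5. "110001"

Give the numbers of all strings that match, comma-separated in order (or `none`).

2, 3, 5

1. "00" → no match
2. "1111" → match
3. "01001011" → match
4. "0" → no match
5. "110001" → match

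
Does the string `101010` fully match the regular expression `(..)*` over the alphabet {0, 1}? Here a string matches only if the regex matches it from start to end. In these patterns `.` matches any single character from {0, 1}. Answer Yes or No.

Yes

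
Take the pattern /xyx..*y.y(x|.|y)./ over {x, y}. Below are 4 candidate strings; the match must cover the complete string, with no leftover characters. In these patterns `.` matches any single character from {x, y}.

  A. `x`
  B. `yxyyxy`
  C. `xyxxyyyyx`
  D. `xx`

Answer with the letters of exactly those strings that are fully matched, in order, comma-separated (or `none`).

A → no match — must start with `xyx`
B → no match — must start with `xyx`
C → match
D → no match — must start with `xyx`

C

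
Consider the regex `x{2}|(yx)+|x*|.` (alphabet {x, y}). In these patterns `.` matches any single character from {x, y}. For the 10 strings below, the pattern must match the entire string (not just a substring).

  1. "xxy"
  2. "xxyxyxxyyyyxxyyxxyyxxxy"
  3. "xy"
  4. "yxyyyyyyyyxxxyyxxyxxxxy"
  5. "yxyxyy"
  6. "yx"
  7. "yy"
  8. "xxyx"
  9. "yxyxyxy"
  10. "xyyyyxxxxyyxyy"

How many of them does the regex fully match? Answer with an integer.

1 → no match
2 → no match
3 → no match
4 → no match
5 → no match
6 → match
7 → no match
8 → no match
9 → no match
10 → no match
Total matched: 1

1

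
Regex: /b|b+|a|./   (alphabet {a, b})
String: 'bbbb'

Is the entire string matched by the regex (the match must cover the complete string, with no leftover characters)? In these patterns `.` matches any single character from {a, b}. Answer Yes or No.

Yes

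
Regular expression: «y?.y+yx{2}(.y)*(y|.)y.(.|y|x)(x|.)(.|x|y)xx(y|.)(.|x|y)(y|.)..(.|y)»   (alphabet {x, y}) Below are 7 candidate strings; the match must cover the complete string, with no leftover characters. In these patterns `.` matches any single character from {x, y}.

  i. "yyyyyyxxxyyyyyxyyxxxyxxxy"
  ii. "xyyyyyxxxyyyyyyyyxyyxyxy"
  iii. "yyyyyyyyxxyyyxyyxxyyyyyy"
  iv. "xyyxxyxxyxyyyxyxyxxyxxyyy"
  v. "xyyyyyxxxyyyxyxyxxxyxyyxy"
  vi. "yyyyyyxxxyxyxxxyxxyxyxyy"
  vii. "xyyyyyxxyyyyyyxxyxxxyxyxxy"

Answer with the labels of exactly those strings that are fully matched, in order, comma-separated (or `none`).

iii, vi, vii

i → no match
ii → no match
iii → match
iv → no match
v → no match
vi → match
vii → match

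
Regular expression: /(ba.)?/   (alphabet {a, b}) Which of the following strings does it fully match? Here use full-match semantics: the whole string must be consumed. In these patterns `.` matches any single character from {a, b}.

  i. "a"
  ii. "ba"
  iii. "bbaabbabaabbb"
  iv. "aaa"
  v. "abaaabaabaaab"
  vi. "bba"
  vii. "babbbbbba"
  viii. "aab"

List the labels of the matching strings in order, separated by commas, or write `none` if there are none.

none

i → no match
ii → no match
iii → no match
iv → no match
v → no match
vi → no match
vii → no match
viii → no match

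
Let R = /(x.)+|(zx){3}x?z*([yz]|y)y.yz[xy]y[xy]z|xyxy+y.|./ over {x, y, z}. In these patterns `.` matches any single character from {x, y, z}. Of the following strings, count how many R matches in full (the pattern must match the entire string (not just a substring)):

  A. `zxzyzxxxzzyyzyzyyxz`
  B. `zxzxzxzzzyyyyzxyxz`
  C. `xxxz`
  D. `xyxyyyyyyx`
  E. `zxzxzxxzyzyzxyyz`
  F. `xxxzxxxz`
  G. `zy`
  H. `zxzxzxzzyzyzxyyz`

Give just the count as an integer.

A → no match
B → match
C. `xxxz` → match
D. `xyxyyyyyyx` → match
E → match
F. `xxxzxxxz` → match
G. `zy` → no match
H → match
Total matched: 6

6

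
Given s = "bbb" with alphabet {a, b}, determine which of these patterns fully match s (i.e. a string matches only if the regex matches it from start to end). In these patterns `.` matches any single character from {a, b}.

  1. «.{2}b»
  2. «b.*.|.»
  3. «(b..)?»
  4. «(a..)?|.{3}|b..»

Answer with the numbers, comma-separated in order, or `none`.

1, 2, 3, 4

1 → match
2 → match
3 → match
4 → match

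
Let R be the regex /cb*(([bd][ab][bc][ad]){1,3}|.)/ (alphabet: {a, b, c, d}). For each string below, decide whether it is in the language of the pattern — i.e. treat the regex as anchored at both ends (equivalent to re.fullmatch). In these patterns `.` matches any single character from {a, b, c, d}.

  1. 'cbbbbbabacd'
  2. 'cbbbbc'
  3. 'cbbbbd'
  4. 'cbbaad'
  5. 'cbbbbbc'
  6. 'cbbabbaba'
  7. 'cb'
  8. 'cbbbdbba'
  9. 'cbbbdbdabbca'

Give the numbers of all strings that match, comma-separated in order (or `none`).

1 → match
2 → match
3 → match
4 → no match
5 → match
6 → no match
7 → match
8 → match
9 → no match

1, 2, 3, 5, 7, 8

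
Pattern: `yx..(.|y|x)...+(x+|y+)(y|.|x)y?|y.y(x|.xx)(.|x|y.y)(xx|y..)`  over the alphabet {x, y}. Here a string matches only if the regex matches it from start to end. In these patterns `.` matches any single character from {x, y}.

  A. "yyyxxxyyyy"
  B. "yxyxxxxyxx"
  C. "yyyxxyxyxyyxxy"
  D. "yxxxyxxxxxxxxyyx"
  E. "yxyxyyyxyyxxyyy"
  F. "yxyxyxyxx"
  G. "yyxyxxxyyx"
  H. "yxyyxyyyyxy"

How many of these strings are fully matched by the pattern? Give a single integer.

6

A → match
B → match
C → no match
D → match
E → match
F → match
G → no match
H → match
Total matched: 6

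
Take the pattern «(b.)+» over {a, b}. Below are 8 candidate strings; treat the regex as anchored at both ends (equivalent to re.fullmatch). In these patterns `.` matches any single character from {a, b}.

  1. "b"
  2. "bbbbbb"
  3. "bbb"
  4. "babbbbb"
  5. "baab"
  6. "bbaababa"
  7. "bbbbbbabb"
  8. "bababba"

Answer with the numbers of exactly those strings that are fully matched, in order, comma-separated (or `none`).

1 → no match
2 → match
3 → no match
4 → no match
5 → no match
6 → no match
7 → no match
8 → no match

2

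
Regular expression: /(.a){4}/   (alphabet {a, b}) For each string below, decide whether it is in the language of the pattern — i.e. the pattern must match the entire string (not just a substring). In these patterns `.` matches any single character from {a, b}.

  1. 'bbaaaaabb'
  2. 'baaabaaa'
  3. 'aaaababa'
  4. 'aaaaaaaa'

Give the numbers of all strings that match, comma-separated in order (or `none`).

2, 3, 4

1 → no match — must end with 'a'
2 → match
3 → match
4 → match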